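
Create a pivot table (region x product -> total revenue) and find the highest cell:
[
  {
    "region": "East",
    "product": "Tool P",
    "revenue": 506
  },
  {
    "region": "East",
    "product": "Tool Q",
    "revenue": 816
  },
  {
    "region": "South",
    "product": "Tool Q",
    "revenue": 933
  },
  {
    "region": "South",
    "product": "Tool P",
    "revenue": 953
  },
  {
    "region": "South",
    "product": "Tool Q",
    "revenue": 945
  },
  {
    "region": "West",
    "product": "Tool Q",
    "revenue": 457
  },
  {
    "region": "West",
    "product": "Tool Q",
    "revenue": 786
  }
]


Pivot: region (rows) x product (columns) -> total revenue

     Tool P        Tool Q      
East           506           816  
South          953          1878  
West             0          1243  

Highest: South / Tool Q = $1878

South / Tool Q = $1878


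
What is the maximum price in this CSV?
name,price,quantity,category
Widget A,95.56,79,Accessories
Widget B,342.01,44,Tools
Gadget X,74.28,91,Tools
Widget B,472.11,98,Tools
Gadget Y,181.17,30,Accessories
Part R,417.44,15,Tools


Computing maximum price:
Values: [95.56, 342.01, 74.28, 472.11, 181.17, 417.44]
Max = 472.11

472.11


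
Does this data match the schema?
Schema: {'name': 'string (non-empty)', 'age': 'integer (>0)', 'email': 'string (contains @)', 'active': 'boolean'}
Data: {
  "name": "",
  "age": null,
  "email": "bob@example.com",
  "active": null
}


Validating each field against schema:
  name: FAIL ("" is an empty string)
  age: FAIL (null is not an integer)
  email: OK (string with @)
  active: FAIL (null is not a boolean)

Result: INVALID (3 errors: name, age, active)

INVALID (3 errors: name, age, active)


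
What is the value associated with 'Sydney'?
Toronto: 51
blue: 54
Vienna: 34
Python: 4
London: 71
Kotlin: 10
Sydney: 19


Looking up key 'Sydney'
Value: 19

19


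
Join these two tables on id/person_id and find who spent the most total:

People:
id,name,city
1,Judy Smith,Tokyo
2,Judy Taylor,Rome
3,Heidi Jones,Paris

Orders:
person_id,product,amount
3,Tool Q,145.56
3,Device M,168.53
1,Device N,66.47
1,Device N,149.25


Join on: people.id = orders.person_id

Joined rows:
  Heidi Jones (Paris) bought Tool Q for $145.56
  Heidi Jones (Paris) bought Device M for $168.53
  Judy Smith (Tokyo) bought Device N for $66.47
  Judy Smith (Tokyo) bought Device N for $149.25

Total per person:
  Heidi Jones: $314.09
  Judy Smith: $215.72

Top spender: Heidi Jones ($314.09)

Heidi Jones ($314.09)


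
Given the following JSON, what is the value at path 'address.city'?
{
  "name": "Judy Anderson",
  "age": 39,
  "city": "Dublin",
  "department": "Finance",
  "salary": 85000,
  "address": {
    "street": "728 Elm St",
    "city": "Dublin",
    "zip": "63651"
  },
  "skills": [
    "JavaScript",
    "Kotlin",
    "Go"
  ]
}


Query: address.city
Path: address -> city
Value: Dublin

Dublin


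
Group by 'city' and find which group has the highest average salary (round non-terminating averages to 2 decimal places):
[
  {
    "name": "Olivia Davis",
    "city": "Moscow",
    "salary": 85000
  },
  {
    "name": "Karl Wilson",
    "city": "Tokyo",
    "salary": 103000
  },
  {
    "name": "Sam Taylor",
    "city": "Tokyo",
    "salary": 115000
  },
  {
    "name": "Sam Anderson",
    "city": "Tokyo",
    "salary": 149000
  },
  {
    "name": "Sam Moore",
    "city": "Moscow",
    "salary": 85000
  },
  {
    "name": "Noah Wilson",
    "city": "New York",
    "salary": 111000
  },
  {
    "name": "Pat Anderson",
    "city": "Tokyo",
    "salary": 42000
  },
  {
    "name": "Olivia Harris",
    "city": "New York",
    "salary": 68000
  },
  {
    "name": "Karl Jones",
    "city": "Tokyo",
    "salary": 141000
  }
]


Group by: city

Groups:
  Moscow: 2 people, avg salary = 170000/2 = $85000
  New York: 2 people, avg salary = 179000/2 = $89500
  Tokyo: 5 people, avg salary = 550000/5 = $110000

Highest average salary: Tokyo ($110000)

Tokyo ($110000)


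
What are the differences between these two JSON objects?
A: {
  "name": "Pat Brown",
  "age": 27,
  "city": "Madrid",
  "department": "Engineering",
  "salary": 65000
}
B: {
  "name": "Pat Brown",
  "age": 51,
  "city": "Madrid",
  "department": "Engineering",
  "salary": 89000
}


Comparing each field (in key order):
  name: same
  age: DIFFERENT
  city: same
  department: same
  salary: DIFFERENT
Differences:
  age: 27 -> 51
  salary: 65000 -> 89000

2 field(s) changed

2 changes: age, salary


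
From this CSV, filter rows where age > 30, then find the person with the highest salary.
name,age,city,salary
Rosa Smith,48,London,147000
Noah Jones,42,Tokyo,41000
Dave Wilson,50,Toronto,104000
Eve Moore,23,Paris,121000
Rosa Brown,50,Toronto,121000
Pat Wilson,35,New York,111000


Filter: age > 30
Sort by: salary (descending)

Filtered records (5):
  Rosa Smith, age 48, salary $147000
  Rosa Brown, age 50, salary $121000
  Pat Wilson, age 35, salary $111000
  Dave Wilson, age 50, salary $104000
  Noah Jones, age 42, salary $41000

Highest salary: Rosa Smith ($147000)

Rosa Smith


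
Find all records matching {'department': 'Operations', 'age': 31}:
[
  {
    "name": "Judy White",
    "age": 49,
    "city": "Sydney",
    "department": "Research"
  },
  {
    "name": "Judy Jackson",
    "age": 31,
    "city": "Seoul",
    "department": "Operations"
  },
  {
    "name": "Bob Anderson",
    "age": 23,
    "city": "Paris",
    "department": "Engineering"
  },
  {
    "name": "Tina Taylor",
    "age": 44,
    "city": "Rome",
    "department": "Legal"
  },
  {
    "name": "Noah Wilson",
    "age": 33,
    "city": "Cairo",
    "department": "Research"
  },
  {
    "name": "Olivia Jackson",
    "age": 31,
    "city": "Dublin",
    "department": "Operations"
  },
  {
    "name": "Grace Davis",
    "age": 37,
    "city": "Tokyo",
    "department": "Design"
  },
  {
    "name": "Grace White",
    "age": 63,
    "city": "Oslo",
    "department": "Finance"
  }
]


Search criteria: {'department': 'Operations', 'age': 31}

Checking 8 records:
  Judy White: {department: Research, age: 49}
  Judy Jackson: {department: Operations, age: 31} <-- MATCH
  Bob Anderson: {department: Engineering, age: 23}
  Tina Taylor: {department: Legal, age: 44}
  Noah Wilson: {department: Research, age: 33}
  Olivia Jackson: {department: Operations, age: 31} <-- MATCH
  Grace Davis: {department: Design, age: 37}
  Grace White: {department: Finance, age: 63}

Matches: ["Judy Jackson", "Olivia Jackson"]

["Judy Jackson", "Olivia Jackson"]


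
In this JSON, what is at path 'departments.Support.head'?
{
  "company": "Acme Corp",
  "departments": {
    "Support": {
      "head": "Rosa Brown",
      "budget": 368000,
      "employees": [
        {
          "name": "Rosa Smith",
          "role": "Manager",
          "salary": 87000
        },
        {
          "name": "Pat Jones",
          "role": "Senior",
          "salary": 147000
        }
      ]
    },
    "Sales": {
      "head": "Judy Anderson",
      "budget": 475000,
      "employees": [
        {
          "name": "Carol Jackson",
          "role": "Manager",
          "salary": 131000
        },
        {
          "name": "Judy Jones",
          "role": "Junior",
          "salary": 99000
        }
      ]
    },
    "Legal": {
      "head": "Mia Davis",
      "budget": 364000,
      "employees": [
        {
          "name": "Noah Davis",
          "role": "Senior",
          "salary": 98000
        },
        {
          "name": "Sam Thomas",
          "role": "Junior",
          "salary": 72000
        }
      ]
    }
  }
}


Path: departments.Support.head

Navigate:
  -> departments
  -> Support
  -> head = 'Rosa Brown'

Rosa Brown


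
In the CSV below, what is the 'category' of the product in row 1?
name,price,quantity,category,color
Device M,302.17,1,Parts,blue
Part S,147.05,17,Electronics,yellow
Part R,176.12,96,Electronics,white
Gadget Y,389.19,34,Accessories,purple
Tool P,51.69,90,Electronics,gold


Query: Row 1 ('Device M'), column 'category'
Value: Parts

Parts


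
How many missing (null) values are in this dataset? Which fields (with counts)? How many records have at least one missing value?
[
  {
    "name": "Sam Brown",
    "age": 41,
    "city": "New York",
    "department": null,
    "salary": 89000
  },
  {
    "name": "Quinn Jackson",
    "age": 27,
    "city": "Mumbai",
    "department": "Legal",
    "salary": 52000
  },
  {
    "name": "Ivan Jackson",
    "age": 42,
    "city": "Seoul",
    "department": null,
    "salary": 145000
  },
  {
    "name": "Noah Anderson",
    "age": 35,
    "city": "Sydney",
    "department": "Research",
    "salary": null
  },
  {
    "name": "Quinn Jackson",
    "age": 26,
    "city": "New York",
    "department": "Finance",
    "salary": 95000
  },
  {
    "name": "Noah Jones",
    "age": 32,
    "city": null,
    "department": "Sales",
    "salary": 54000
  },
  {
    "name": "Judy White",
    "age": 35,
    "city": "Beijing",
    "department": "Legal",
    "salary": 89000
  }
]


Checking for missing (null) values in 7 records:

  Sam Brown: department
  Quinn Jackson: complete
  Ivan Jackson: department
  Noah Anderson: salary
  Quinn Jackson: complete
  Noah Jones: city
  Judy White: complete

Per field:
  name: 0 missing
  age: 0 missing
  city: 1 missing
  department: 2 missing
  salary: 1 missing

Total missing values: 4
Records with any missing: 4

4 missing values (city: 1, department: 2, salary: 1); 4 incomplete records


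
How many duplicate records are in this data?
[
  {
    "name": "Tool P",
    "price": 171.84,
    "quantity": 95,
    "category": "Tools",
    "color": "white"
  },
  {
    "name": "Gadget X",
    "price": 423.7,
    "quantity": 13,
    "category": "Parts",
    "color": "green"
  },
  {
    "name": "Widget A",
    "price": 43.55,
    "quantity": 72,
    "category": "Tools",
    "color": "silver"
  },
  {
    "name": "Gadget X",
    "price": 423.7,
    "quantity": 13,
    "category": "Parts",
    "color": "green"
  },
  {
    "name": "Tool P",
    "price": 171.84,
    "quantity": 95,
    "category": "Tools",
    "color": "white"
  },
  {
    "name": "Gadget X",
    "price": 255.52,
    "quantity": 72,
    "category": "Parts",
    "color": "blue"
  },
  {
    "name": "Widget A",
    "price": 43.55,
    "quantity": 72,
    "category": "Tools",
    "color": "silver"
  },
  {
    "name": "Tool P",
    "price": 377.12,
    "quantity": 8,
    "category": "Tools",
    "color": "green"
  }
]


Checking 8 records for duplicates:

  Row 1: Tool P ($171.84, qty 95)
  Row 2: Gadget X ($423.7, qty 13)
  Row 3: Widget A ($43.55, qty 72)
  Row 4: Gadget X ($423.7, qty 13) <-- DUPLICATE
  Row 5: Tool P ($171.84, qty 95) <-- DUPLICATE
  Row 6: Gadget X ($255.52, qty 72)
  Row 7: Widget A ($43.55, qty 72) <-- DUPLICATE
  Row 8: Tool P ($377.12, qty 8)

Duplicates found: 3
Unique records: 5

3 duplicates, 5 unique


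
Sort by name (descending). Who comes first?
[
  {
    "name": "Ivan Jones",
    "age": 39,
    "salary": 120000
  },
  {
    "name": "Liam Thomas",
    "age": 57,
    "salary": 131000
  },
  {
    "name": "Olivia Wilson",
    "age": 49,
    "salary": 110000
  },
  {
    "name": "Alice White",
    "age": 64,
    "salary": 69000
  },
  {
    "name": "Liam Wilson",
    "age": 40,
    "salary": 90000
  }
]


Sort by: name (descending)

Sorted order:
  1. Olivia Wilson (name = Olivia Wilson)
  2. Liam Wilson (name = Liam Wilson)
  3. Liam Thomas (name = Liam Thomas)
  4. Ivan Jones (name = Ivan Jones)
  5. Alice White (name = Alice White)

First: Olivia Wilson

Olivia Wilson


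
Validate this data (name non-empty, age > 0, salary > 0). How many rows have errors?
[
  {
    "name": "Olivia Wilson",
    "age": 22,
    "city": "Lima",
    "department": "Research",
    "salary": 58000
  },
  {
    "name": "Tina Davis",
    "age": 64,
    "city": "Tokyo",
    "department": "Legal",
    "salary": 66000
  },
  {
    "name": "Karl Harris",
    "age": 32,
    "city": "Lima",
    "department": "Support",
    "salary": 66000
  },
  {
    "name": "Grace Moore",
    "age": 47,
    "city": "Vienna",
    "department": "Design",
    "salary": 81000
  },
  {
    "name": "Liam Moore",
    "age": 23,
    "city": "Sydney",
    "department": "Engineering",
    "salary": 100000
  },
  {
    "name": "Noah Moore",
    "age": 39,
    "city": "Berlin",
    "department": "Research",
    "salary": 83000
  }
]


Validating 6 records:
Rules: name non-empty, age > 0, salary > 0

  Row 1 (Olivia Wilson): OK
  Row 2 (Tina Davis): OK
  Row 3 (Karl Harris): OK
  Row 4 (Grace Moore): OK
  Row 5 (Liam Moore): OK
  Row 6 (Noah Moore): OK

Total errors: 0

0 errors


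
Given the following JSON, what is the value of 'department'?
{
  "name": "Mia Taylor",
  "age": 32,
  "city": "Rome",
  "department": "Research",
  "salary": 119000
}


Looking up field 'department'
Value: Research

Research


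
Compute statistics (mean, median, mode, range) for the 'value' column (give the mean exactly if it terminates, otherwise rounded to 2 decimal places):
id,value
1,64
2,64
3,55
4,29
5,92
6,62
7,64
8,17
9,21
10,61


Data: [64, 64, 55, 29, 92, 62, 64, 17, 21, 61]
Count: 10
Sum: 529
Mean: 529/10 = 52.9
Sorted: [17, 21, 29, 55, 61, 62, 64, 64, 64, 92]
Median: 61.5
Mode: 64 (3 times)
Range: 92 - 17 = 75
Min: 17, Max: 92

mean=52.9, median=61.5, mode=64, range=75


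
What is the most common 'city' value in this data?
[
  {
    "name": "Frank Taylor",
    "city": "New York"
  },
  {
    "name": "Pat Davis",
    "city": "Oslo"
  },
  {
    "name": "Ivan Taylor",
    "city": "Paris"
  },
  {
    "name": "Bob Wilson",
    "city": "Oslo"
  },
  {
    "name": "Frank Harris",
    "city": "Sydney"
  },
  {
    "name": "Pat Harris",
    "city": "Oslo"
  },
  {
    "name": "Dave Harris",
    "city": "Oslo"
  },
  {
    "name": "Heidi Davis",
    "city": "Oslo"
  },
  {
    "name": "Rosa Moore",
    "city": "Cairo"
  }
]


Counting 'city' values across 9 records:

  Oslo: 5 #####
  New York: 1 #
  Paris: 1 #
  Sydney: 1 #
  Cairo: 1 #

Most common: Oslo (5 times)

Oslo (5 times)


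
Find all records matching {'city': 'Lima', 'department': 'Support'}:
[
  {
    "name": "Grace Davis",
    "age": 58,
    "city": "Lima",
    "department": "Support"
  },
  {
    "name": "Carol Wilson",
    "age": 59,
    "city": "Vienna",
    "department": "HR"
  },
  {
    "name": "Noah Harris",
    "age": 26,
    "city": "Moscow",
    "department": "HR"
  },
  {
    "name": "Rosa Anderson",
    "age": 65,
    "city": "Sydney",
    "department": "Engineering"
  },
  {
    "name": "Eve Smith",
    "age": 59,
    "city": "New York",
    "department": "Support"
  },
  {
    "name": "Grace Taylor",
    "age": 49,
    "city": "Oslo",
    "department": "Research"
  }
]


Search criteria: {'city': 'Lima', 'department': 'Support'}

Checking 6 records:
  Grace Davis: {city: Lima, department: Support} <-- MATCH
  Carol Wilson: {city: Vienna, department: HR}
  Noah Harris: {city: Moscow, department: HR}
  Rosa Anderson: {city: Sydney, department: Engineering}
  Eve Smith: {city: New York, department: Support}
  Grace Taylor: {city: Oslo, department: Research}

Matches: ["Grace Davis"]

["Grace Davis"]


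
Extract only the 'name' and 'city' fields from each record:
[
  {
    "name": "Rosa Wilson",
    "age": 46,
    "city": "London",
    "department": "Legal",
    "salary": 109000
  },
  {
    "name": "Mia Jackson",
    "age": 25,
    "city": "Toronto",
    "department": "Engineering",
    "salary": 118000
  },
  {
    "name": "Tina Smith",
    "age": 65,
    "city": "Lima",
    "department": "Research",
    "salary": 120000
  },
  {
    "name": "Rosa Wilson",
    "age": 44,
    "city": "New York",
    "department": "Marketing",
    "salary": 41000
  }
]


Original: 4 records with fields: name, age, city, department, salary
Keep: ['name', 'city']
Drop: ['age', 'department', 'salary']
Result: 4 records, 2 fields each

[
  {
    "name": "Rosa Wilson",
    "city": "London"
  },
  {
    "name": "Mia Jackson",
    "city": "Toronto"
  },
  {
    "name": "Tina Smith",
    "city": "Lima"
  },
  {
    "name": "Rosa Wilson",
    "city": "New York"
  }
]


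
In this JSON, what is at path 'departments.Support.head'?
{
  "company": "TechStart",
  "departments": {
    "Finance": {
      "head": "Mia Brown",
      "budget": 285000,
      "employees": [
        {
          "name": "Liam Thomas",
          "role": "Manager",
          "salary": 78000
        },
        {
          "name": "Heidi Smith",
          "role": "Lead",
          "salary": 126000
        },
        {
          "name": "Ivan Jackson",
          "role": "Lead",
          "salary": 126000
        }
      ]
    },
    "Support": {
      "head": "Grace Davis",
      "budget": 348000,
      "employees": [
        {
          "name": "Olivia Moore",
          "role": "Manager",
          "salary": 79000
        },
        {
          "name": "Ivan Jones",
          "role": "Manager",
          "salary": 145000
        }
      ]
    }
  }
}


Path: departments.Support.head

Navigate:
  -> departments
  -> Support
  -> head = 'Grace Davis'

Grace Davis


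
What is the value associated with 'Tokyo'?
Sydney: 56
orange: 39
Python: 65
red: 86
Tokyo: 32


Looking up key 'Tokyo'
Value: 32

32


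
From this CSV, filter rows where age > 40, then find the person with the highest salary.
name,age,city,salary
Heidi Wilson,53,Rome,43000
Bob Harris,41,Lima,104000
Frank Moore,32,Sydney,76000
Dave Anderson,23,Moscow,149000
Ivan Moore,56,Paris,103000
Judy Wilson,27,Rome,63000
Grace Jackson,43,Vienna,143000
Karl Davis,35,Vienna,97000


Filter: age > 40
Sort by: salary (descending)

Filtered records (4):
  Grace Jackson, age 43, salary $143000
  Bob Harris, age 41, salary $104000
  Ivan Moore, age 56, salary $103000
  Heidi Wilson, age 53, salary $43000

Highest salary: Grace Jackson ($143000)

Grace Jackson


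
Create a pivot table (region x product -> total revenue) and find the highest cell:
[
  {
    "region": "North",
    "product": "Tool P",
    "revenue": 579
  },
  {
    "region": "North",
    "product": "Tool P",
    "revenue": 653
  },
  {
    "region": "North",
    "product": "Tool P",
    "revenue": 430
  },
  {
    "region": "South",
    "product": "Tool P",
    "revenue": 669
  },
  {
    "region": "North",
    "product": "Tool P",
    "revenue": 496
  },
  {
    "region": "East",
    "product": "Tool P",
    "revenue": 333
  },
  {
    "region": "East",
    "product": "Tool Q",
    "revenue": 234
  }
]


Pivot: region (rows) x product (columns) -> total revenue

     Tool P        Tool Q      
East           333           234  
North         2158             0  
South          669             0  

Highest: North / Tool P = $2158

North / Tool P = $2158


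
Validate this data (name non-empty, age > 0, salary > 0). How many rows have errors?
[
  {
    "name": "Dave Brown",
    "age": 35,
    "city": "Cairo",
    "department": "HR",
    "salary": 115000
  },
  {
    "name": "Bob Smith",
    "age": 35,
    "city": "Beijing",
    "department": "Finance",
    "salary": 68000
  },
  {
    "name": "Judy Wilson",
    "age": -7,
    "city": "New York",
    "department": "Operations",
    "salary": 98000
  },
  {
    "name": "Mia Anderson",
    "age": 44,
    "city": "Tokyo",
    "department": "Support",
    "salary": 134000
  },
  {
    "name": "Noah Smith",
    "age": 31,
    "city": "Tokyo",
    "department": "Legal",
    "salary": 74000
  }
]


Validating 5 records:
Rules: name non-empty, age > 0, salary > 0

  Row 1 (Dave Brown): OK
  Row 2 (Bob Smith): OK
  Row 3 (Judy Wilson): negative age: -7
  Row 4 (Mia Anderson): OK
  Row 5 (Noah Smith): OK

Total errors: 1

1 errors


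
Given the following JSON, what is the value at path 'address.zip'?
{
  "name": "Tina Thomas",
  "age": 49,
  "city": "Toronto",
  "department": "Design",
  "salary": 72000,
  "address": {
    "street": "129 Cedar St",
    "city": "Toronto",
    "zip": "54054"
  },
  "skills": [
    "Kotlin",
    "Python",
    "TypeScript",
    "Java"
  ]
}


Query: address.zip
Path: address -> zip
Value: 54054

54054


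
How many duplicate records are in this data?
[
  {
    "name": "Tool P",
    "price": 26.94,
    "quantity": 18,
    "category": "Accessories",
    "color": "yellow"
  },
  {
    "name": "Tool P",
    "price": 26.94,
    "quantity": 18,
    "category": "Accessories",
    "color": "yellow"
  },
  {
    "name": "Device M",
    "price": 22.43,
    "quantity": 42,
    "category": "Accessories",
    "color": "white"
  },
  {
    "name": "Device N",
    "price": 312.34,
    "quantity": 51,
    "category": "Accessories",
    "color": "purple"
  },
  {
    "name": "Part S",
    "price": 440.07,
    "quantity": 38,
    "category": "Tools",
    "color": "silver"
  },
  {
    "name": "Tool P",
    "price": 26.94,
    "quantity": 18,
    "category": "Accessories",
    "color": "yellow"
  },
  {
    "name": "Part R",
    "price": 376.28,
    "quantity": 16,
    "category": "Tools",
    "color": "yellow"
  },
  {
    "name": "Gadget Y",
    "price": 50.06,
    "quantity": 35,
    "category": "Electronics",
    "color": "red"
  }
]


Checking 8 records for duplicates:

  Row 1: Tool P ($26.94, qty 18)
  Row 2: Tool P ($26.94, qty 18) <-- DUPLICATE
  Row 3: Device M ($22.43, qty 42)
  Row 4: Device N ($312.34, qty 51)
  Row 5: Part S ($440.07, qty 38)
  Row 6: Tool P ($26.94, qty 18) <-- DUPLICATE
  Row 7: Part R ($376.28, qty 16)
  Row 8: Gadget Y ($50.06, qty 35)

Duplicates found: 2
Unique records: 6

2 duplicates, 6 unique


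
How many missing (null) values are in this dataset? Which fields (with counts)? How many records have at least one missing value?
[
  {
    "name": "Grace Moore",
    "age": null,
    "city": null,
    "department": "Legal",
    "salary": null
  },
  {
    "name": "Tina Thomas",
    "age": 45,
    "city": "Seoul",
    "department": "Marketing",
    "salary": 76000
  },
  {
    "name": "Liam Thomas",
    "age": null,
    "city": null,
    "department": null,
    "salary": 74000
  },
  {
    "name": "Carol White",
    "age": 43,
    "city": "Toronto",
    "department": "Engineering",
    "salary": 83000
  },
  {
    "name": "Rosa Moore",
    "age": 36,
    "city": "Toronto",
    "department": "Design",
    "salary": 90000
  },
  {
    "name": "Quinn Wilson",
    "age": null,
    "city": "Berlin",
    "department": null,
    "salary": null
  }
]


Checking for missing (null) values in 6 records:

  Grace Moore: age, city, salary
  Tina Thomas: complete
  Liam Thomas: age, city, department
  Carol White: complete
  Rosa Moore: complete
  Quinn Wilson: age, department, salary

Per field:
  name: 0 missing
  age: 3 missing
  city: 2 missing
  department: 2 missing
  salary: 2 missing

Total missing values: 9
Records with any missing: 3

9 missing values (age: 3, city: 2, department: 2, salary: 2); 3 incomplete records


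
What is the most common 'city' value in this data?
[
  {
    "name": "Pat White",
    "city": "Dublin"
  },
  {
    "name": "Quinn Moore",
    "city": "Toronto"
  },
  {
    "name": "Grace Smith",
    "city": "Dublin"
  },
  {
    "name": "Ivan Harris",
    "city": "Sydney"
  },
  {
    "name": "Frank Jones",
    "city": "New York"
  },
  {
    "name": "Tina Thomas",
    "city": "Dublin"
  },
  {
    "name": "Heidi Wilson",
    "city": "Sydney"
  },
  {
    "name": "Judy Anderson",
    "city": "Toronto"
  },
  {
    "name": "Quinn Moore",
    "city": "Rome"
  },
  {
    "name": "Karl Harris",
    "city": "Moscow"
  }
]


Counting 'city' values across 10 records:

  Dublin: 3 ###
  Toronto: 2 ##
  Sydney: 2 ##
  New York: 1 #
  Rome: 1 #
  Moscow: 1 #

Most common: Dublin (3 times)

Dublin (3 times)


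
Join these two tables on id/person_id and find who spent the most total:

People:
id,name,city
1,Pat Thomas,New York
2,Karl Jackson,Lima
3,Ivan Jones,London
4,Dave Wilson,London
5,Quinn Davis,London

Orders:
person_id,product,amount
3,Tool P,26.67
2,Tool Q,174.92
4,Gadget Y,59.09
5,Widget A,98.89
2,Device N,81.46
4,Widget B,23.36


Join on: people.id = orders.person_id

Joined rows:
  Ivan Jones (London) bought Tool P for $26.67
  Karl Jackson (Lima) bought Tool Q for $174.92
  Dave Wilson (London) bought Gadget Y for $59.09
  Quinn Davis (London) bought Widget A for $98.89
  Karl Jackson (Lima) bought Device N for $81.46
  Dave Wilson (London) bought Widget B for $23.36

Total per person:
  Karl Jackson: $256.38
  Quinn Davis: $98.89
  Dave Wilson: $82.45
  Ivan Jones: $26.67

Top spender: Karl Jackson ($256.38)

Karl Jackson ($256.38)


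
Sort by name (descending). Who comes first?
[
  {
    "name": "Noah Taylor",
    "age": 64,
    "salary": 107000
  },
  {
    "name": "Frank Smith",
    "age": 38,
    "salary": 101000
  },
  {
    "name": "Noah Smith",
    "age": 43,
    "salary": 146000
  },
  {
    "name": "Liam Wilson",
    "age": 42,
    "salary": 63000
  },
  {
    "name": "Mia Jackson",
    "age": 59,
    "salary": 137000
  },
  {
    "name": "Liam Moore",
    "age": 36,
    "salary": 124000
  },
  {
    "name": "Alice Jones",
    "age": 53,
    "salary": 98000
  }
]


Sort by: name (descending)

Sorted order:
  1. Noah Taylor (name = Noah Taylor)
  2. Noah Smith (name = Noah Smith)
  3. Mia Jackson (name = Mia Jackson)
  4. Liam Wilson (name = Liam Wilson)
  5. Liam Moore (name = Liam Moore)
  6. Frank Smith (name = Frank Smith)
  7. Alice Jones (name = Alice Jones)

First: Noah Taylor

Noah Taylor


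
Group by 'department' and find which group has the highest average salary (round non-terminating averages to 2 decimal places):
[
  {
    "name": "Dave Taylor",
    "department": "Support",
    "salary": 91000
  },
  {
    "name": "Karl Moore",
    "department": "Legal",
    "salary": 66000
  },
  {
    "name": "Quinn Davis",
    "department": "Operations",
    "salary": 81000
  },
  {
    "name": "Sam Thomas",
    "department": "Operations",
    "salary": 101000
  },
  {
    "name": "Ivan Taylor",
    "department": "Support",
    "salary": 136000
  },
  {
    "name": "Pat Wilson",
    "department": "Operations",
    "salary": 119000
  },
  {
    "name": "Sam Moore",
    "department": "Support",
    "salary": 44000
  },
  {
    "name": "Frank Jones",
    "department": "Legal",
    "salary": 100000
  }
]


Group by: department

Groups:
  Legal: 2 people, avg salary = 166000/2 = $83000
  Operations: 3 people, avg salary = 301000/3 ≈ $100333.33
  Support: 3 people, avg salary = 271000/3 ≈ $90333.33

Highest average salary: Operations (≈$100333.33)

Operations (≈$100333.33)


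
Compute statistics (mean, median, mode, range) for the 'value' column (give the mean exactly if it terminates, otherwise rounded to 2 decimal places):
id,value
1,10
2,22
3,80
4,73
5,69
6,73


Data: [10, 22, 80, 73, 69, 73]
Count: 6
Sum: 327
Mean: 327/6 = 54.5
Sorted: [10, 22, 69, 73, 73, 80]
Median: 71.0
Mode: 73 (2 times)
Range: 80 - 10 = 70
Min: 10, Max: 80

mean=54.5, median=71.0, mode=73, range=70


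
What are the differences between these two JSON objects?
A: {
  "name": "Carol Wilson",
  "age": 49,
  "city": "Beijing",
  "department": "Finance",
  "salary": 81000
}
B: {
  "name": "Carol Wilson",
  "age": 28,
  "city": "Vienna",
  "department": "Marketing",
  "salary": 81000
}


Comparing each field (in key order):
  name: same
  age: DIFFERENT
  city: DIFFERENT
  department: DIFFERENT
  salary: same
Differences:
  age: 49 -> 28
  city: Beijing -> Vienna
  department: Finance -> Marketing

3 field(s) changed

3 changes: age, city, department


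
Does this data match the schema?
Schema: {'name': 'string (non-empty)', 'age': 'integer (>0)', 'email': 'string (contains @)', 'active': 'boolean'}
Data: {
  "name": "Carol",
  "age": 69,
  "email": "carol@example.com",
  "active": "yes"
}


Validating each field against schema:
  name: OK (non-empty string)
  age: OK (positive integer)
  email: OK (string with @)
  active: FAIL ("yes" is not a boolean)

Result: INVALID (1 error: active)

INVALID (1 error: active)


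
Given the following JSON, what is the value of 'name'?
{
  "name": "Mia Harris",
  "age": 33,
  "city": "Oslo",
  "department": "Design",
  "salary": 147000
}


Looking up field 'name'
Value: Mia Harris

Mia Harris


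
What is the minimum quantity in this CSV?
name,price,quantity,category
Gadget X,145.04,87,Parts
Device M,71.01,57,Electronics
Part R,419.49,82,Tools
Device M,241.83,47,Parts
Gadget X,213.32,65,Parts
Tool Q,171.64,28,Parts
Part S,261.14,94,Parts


Computing minimum quantity:
Values: [87, 57, 82, 47, 65, 28, 94]
Min = 28

28


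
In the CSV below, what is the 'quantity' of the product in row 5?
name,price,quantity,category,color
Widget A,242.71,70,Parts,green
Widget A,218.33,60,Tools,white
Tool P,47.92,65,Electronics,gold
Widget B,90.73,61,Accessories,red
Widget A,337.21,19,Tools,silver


Query: Row 5 ('Widget A'), column 'quantity'
Value: 19

19


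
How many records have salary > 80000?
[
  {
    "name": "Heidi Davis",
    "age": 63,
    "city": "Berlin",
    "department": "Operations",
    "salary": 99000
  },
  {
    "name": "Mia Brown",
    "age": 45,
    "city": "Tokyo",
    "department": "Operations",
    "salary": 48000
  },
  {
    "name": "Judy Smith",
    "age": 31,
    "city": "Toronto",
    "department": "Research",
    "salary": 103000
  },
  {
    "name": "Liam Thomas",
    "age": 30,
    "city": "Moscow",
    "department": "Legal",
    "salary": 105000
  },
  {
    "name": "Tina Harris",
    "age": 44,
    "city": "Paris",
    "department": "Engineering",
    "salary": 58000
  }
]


Data: 5 records
Condition: salary > 80000

Checking each record:
  Heidi Davis: 99000 MATCH
  Mia Brown: 48000
  Judy Smith: 103000 MATCH
  Liam Thomas: 105000 MATCH
  Tina Harris: 58000

Count: 3

3


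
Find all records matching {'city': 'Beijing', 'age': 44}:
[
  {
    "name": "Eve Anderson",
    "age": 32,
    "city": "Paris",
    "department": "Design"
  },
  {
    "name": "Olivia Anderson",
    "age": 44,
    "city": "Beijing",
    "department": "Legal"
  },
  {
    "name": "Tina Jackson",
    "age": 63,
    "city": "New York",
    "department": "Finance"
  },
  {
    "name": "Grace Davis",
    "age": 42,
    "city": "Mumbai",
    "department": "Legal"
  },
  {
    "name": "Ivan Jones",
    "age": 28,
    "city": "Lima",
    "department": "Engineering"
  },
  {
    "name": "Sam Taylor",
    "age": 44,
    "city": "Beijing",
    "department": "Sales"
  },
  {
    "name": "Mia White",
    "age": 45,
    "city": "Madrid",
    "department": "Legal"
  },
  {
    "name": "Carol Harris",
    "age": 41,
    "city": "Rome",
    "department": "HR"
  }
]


Search criteria: {'city': 'Beijing', 'age': 44}

Checking 8 records:
  Eve Anderson: {city: Paris, age: 32}
  Olivia Anderson: {city: Beijing, age: 44} <-- MATCH
  Tina Jackson: {city: New York, age: 63}
  Grace Davis: {city: Mumbai, age: 42}
  Ivan Jones: {city: Lima, age: 28}
  Sam Taylor: {city: Beijing, age: 44} <-- MATCH
  Mia White: {city: Madrid, age: 45}
  Carol Harris: {city: Rome, age: 41}

Matches: ["Olivia Anderson", "Sam Taylor"]

["Olivia Anderson", "Sam Taylor"]


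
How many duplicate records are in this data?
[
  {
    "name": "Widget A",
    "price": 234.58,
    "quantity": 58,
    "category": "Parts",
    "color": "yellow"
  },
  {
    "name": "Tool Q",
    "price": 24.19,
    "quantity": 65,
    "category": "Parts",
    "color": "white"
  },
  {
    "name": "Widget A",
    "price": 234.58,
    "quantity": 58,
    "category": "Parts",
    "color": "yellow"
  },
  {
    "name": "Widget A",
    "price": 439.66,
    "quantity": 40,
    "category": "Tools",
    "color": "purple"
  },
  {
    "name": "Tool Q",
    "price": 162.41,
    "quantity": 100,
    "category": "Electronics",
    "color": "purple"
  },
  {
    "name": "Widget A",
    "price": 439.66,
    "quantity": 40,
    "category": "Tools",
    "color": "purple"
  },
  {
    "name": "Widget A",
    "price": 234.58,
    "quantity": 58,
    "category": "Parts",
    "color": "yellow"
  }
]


Checking 7 records for duplicates:

  Row 1: Widget A ($234.58, qty 58)
  Row 2: Tool Q ($24.19, qty 65)
  Row 3: Widget A ($234.58, qty 58) <-- DUPLICATE
  Row 4: Widget A ($439.66, qty 40)
  Row 5: Tool Q ($162.41, qty 100)
  Row 6: Widget A ($439.66, qty 40) <-- DUPLICATE
  Row 7: Widget A ($234.58, qty 58) <-- DUPLICATE

Duplicates found: 3
Unique records: 4

3 duplicates, 4 unique


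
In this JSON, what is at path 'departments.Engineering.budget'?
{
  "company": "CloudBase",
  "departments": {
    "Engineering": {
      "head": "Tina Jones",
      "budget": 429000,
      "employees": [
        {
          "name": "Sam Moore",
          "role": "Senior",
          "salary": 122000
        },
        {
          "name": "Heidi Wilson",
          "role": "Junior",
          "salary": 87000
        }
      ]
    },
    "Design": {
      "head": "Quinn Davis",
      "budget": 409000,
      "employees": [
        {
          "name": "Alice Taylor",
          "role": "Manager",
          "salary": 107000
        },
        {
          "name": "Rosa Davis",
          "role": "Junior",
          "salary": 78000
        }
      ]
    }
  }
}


Path: departments.Engineering.budget

Navigate:
  -> departments
  -> Engineering
  -> budget = 429000

429000


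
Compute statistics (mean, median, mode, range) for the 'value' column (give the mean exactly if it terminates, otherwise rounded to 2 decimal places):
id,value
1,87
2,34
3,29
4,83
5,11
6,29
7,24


Data: [87, 34, 29, 83, 11, 29, 24]
Count: 7
Sum: 297
Mean: 297/7 ≈ 42.43 (rounded to 2 decimal places)
Sorted: [11, 24, 29, 29, 34, 83, 87]
Median: 29.0
Mode: 29 (2 times)
Range: 87 - 11 = 76
Min: 11, Max: 87

mean≈42.43, median=29.0, mode=29, range=76


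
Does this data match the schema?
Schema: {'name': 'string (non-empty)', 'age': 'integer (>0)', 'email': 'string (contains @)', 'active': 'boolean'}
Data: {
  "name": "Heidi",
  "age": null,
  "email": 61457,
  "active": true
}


Validating each field against schema:
  name: OK (non-empty string)
  age: FAIL (null is not an integer)
  email: FAIL (61457 is not a string)
  active: OK (boolean)

Result: INVALID (2 errors: age, email)

INVALID (2 errors: age, email)


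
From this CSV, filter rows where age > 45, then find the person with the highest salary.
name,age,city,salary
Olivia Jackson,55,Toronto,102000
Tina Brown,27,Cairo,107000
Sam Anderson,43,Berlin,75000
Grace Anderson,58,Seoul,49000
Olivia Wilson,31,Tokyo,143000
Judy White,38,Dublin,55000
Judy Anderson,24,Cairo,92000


Filter: age > 45
Sort by: salary (descending)

Filtered records (2):
  Olivia Jackson, age 55, salary $102000
  Grace Anderson, age 58, salary $49000

Highest salary: Olivia Jackson ($102000)

Olivia Jackson


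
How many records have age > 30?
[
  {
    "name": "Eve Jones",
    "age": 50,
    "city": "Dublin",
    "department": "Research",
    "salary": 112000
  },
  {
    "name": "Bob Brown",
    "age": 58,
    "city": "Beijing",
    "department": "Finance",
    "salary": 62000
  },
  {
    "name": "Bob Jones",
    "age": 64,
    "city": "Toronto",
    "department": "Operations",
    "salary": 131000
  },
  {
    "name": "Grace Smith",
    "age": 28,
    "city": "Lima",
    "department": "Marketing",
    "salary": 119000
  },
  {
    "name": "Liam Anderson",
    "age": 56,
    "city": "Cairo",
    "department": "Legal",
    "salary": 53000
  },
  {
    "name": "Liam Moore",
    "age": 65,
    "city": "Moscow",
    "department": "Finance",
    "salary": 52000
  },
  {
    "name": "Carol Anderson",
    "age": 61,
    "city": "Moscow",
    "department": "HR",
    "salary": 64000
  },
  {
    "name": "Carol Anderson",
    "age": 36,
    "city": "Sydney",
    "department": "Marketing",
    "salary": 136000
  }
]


Data: 8 records
Condition: age > 30

Checking each record:
  Eve Jones: 50 MATCH
  Bob Brown: 58 MATCH
  Bob Jones: 64 MATCH
  Grace Smith: 28
  Liam Anderson: 56 MATCH
  Liam Moore: 65 MATCH
  Carol Anderson: 61 MATCH
  Carol Anderson: 36 MATCH

Count: 7

7


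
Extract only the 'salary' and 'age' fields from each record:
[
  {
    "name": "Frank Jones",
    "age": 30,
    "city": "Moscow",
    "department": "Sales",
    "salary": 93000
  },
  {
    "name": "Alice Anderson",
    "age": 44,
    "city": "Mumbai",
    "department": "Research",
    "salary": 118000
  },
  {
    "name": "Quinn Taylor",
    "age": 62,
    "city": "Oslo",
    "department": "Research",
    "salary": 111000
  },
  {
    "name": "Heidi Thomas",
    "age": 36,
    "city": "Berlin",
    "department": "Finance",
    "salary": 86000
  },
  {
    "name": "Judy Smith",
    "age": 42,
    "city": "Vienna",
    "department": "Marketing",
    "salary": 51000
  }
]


Original: 5 records with fields: name, age, city, department, salary
Keep: ['salary', 'age']
Drop: ['name', 'city', 'department']
Result: 5 records, 2 fields each

[
  {
    "salary": 93000,
    "age": 30
  },
  {
    "salary": 118000,
    "age": 44
  },
  {
    "salary": 111000,
    "age": 62
  },
  {
    "salary": 86000,
    "age": 36
  },
  {
    "salary": 51000,
    "age": 42
  }
]


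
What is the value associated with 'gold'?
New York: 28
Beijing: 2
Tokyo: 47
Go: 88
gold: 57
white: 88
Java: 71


Looking up key 'gold'
Value: 57

57


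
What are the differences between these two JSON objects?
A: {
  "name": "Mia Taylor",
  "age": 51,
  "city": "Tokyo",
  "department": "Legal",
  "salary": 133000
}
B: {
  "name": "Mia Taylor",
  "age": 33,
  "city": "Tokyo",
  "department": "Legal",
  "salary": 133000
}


Comparing each field (in key order):
  name: same
  age: DIFFERENT
  city: same
  department: same
  salary: same
Differences:
  age: 51 -> 33

1 field(s) changed

1 change: age


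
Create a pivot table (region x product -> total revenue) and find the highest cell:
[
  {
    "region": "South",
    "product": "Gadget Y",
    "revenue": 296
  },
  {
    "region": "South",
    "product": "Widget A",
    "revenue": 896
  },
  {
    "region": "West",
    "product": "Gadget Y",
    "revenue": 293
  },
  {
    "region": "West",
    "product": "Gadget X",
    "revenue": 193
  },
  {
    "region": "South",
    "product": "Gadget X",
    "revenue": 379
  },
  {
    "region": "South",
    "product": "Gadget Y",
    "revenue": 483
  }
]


Pivot: region (rows) x product (columns) -> total revenue

     Gadget X      Gadget Y      Widget A    
South          379           779           896  
West           193           293             0  

Highest: South / Widget A = $896

South / Widget A = $896


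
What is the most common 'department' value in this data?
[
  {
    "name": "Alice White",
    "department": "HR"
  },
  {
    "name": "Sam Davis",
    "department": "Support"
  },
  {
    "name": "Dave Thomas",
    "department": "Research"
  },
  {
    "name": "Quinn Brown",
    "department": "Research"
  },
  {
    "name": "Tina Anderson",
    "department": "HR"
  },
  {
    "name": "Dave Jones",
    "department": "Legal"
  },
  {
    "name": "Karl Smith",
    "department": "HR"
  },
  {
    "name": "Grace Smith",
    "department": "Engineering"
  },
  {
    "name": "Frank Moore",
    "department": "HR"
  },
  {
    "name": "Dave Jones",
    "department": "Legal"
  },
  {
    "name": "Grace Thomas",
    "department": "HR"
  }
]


Counting 'department' values across 11 records:

  HR: 5 #####
  Research: 2 ##
  Legal: 2 ##
  Support: 1 #
  Engineering: 1 #

Most common: HR (5 times)

HR (5 times)


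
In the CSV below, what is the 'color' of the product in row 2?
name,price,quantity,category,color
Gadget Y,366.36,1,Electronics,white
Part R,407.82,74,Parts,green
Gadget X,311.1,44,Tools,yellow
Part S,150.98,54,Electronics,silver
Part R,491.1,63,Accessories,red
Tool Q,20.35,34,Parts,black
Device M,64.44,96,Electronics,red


Query: Row 2 ('Part R'), column 'color'
Value: green

green


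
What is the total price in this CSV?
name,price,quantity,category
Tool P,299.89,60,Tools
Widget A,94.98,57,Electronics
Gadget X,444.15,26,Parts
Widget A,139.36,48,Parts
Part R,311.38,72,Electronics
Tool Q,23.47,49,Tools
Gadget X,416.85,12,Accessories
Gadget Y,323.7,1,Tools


Computing total price:
Values: [299.89, 94.98, 444.15, 139.36, 311.38, 23.47, 416.85, 323.7]
Sum = 2053.78

2053.78


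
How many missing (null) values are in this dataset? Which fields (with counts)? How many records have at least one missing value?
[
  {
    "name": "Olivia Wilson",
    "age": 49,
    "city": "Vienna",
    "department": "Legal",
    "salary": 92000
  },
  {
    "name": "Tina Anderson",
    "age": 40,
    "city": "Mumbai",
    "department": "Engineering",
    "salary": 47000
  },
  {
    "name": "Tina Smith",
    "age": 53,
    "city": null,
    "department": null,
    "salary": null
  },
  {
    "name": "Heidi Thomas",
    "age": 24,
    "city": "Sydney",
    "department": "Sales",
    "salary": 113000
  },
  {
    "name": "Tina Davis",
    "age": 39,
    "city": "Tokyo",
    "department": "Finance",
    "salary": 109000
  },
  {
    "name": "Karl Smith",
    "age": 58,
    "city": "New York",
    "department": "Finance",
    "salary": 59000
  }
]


Checking for missing (null) values in 6 records:

  Olivia Wilson: complete
  Tina Anderson: complete
  Tina Smith: city, department, salary
  Heidi Thomas: complete
  Tina Davis: complete
  Karl Smith: complete

Per field:
  name: 0 missing
  age: 0 missing
  city: 1 missing
  department: 1 missing
  salary: 1 missing

Total missing values: 3
Records with any missing: 1

3 missing values (city: 1, department: 1, salary: 1); 1 incomplete records
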